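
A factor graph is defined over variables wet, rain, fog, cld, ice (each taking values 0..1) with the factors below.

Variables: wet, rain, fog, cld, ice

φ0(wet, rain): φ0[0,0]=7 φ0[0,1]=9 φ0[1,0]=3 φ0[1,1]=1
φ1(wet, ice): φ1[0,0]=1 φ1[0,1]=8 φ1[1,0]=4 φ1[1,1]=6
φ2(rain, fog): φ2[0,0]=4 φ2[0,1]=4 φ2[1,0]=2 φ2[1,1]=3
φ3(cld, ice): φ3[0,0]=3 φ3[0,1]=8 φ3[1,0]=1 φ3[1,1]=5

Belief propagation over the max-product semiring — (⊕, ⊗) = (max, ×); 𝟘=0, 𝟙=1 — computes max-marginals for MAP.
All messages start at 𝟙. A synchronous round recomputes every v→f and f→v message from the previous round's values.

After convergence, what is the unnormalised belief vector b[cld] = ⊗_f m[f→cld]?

b[cld] = [1792, 1120]

init: all messages = 𝟙 over 2 values
r1 m[φ0→wet] = [9, 3]
r1 m[φ0→rain] = [7, 9]
r1 m[φ1→wet] = [8, 6]
r1 m[φ1→ice] = [4, 8]
r1 m[φ2→rain] = [4, 3]
r1 m[φ2→fog] = [4, 4]
r1 m[φ3→cld] = [8, 5]
r1 m[φ3→ice] = [3, 8]
r1 m[wet→φ0] = [1, 1]
r1 m[wet→φ1] = [1, 1]
r1 m[rain→φ0] = [1, 1]
r1 m[rain→φ2] = [1, 1]
r1 m[fog→φ2] = [1, 1]
r1 m[cld→φ3] = [1, 1]
r1 m[ice→φ1] = [1, 1]
r1 m[ice→φ3] = [1, 1]
r2 m[φ0→wet] = [9, 3]
r2 m[φ0→rain] = [7, 9]
r2 m[φ1→wet] = [8, 6]
r2 m[φ1→ice] = [4, 8]
r2 m[φ2→rain] = [4, 3]
r2 m[φ2→fog] = [4, 4]
r2 m[φ3→cld] = [8, 5]
r2 m[φ3→ice] = [3, 8]
r2 m[wet→φ0] = [8, 6]
r2 m[wet→φ1] = [9, 3]
r2 m[rain→φ0] = [4, 3]
r2 m[rain→φ2] = [7, 9]
r2 m[fog→φ2] = [1, 1]
r2 m[cld→φ3] = [1, 1]
r2 m[ice→φ1] = [3, 8]
r2 m[ice→φ3] = [4, 8]
r3 m[φ0→wet] = [28, 12]
r3 m[φ0→rain] = [56, 72]
r3 m[φ1→wet] = [64, 48]
r3 m[φ1→ice] = [12, 72]
r3 m[φ2→rain] = [4, 3]
r3 m[φ2→fog] = [28, 28]
r3 m[φ3→cld] = [64, 40]
r3 m[φ3→ice] = [3, 8]
r3 m[wet→φ0] = [8, 6]
r3 m[wet→φ1] = [9, 3]
r3 m[rain→φ0] = [4, 3]
r3 m[rain→φ2] = [7, 9]
r3 m[fog→φ2] = [1, 1]
r3 m[cld→φ3] = [1, 1]
r3 m[ice→φ1] = [3, 8]
r3 m[ice→φ3] = [4, 8]
r4 m[φ0→wet] = [28, 12]
r4 m[φ0→rain] = [56, 72]
r4 m[φ1→wet] = [64, 48]
r4 m[φ1→ice] = [12, 72]
r4 m[φ2→rain] = [4, 3]
r4 m[φ2→fog] = [28, 28]
r4 m[φ3→cld] = [64, 40]
r4 m[φ3→ice] = [3, 8]
r4 m[wet→φ0] = [64, 48]
r4 m[wet→φ1] = [28, 12]
r4 m[rain→φ0] = [4, 3]
r4 m[rain→φ2] = [56, 72]
r4 m[fog→φ2] = [1, 1]
r4 m[cld→φ3] = [1, 1]
r4 m[ice→φ1] = [3, 8]
r4 m[ice→φ3] = [12, 72]
r5 m[φ0→wet] = [28, 12]
r5 m[φ0→rain] = [448, 576]
r5 m[φ1→wet] = [64, 48]
r5 m[φ1→ice] = [48, 224]
r5 m[φ2→rain] = [4, 3]
r5 m[φ2→fog] = [224, 224]
r5 m[φ3→cld] = [576, 360]
r5 m[φ3→ice] = [3, 8]
r5 m[wet→φ0] = [64, 48]
r5 m[wet→φ1] = [28, 12]
r5 m[rain→φ0] = [4, 3]
r5 m[rain→φ2] = [56, 72]
r5 m[fog→φ2] = [1, 1]
r5 m[cld→φ3] = [1, 1]
r5 m[ice→φ1] = [3, 8]
r5 m[ice→φ3] = [12, 72]
r6 m[φ0→wet] = [28, 12]
r6 m[φ0→rain] = [448, 576]
r6 m[φ1→wet] = [64, 48]
r6 m[φ1→ice] = [48, 224]
r6 m[φ2→rain] = [4, 3]
r6 m[φ2→fog] = [224, 224]
r6 m[φ3→cld] = [576, 360]
r6 m[φ3→ice] = [3, 8]
r6 m[wet→φ0] = [64, 48]
r6 m[wet→φ1] = [28, 12]
r6 m[rain→φ0] = [4, 3]
r6 m[rain→φ2] = [448, 576]
r6 m[fog→φ2] = [1, 1]
r6 m[cld→φ3] = [1, 1]
r6 m[ice→φ1] = [3, 8]
r6 m[ice→φ3] = [48, 224]
r7 m[φ0→wet] = [28, 12]
r7 m[φ0→rain] = [448, 576]
r7 m[φ1→wet] = [64, 48]
r7 m[φ1→ice] = [48, 224]
r7 m[φ2→rain] = [4, 3]
r7 m[φ2→fog] = [1792, 1792]
r7 m[φ3→cld] = [1792, 1120]
r7 m[φ3→ice] = [3, 8]
r7 m[wet→φ0] = [64, 48]
r7 m[wet→φ1] = [28, 12]
r7 m[rain→φ0] = [4, 3]
r7 m[rain→φ2] = [448, 576]
r7 m[fog→φ2] = [1, 1]
r7 m[cld→φ3] = [1, 1]
r7 m[ice→φ1] = [3, 8]
r7 m[ice→φ3] = [48, 224]
r8 m[φ0→wet] = [28, 12]
r8 m[φ0→rain] = [448, 576]
r8 m[φ1→wet] = [64, 48]
r8 m[φ1→ice] = [48, 224]
r8 m[φ2→rain] = [4, 3]
r8 m[φ2→fog] = [1792, 1792]
r8 m[φ3→cld] = [1792, 1120]
r8 m[φ3→ice] = [3, 8]
r8 m[wet→φ0] = [64, 48]
r8 m[wet→φ1] = [28, 12]
r8 m[rain→φ0] = [4, 3]
r8 m[rain→φ2] = [448, 576]
r8 m[fog→φ2] = [1, 1]
r8 m[cld→φ3] = [1, 1]
r8 m[ice→φ1] = [3, 8]
r8 m[ice→φ3] = [48, 224]
fixed point reached at round 8
b[cld] = ⊗ incoming = [1792, 1120]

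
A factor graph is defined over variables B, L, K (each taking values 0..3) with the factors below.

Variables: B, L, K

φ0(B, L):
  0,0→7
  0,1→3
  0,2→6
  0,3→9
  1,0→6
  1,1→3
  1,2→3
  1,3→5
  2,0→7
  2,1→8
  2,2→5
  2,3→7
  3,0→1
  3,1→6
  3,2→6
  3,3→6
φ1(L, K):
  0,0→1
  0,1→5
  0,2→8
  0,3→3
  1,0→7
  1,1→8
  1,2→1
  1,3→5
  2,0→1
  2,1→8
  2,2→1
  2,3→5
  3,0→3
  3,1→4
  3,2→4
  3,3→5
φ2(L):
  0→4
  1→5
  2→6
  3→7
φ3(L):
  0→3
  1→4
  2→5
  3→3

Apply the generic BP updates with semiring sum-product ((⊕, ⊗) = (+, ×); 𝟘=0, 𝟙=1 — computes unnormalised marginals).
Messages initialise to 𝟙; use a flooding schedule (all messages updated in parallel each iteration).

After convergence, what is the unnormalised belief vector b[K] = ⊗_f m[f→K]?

init: all messages = 𝟙 over 4 values
r1 m[φ0→B] = [25, 17, 27, 19]
r1 m[φ0→L] = [21, 20, 20, 27]
r1 m[φ1→L] = [17, 21, 15, 16]
r1 m[φ1→K] = [12, 25, 14, 18]
r1 m[φ2→L] = [4, 5, 6, 7]
r1 m[φ3→L] = [3, 4, 5, 3]
r1 m[B→φ0] = [1, 1, 1, 1]
r1 m[L→φ0] = [1, 1, 1, 1]
r1 m[L→φ1] = [1, 1, 1, 1]
r1 m[L→φ2] = [1, 1, 1, 1]
r1 m[L→φ3] = [1, 1, 1, 1]
r1 m[K→φ1] = [1, 1, 1, 1]
r2 m[φ0→B] = [25, 17, 27, 19]
r2 m[φ0→L] = [21, 20, 20, 27]
r2 m[φ1→L] = [17, 21, 15, 16]
r2 m[φ1→K] = [12, 25, 14, 18]
r2 m[φ2→L] = [4, 5, 6, 7]
r2 m[φ3→L] = [3, 4, 5, 3]
r2 m[B→φ0] = [1, 1, 1, 1]
r2 m[L→φ0] = [204, 420, 450, 336]
r2 m[L→φ1] = [252, 400, 600, 567]
r2 m[L→φ2] = [1071, 1680, 1500, 1296]
r2 m[L→φ3] = [1428, 2100, 1800, 3024]
r2 m[K→φ1] = [1, 1, 1, 1]
r3 m[φ0→B] = [8412, 5514, 9390, 7440]
r3 m[φ0→L] = [21, 20, 20, 27]
r3 m[φ1→L] = [17, 21, 15, 16]
r3 m[φ1→K] = [5353, 11528, 5284, 8591]
r3 m[φ2→L] = [4, 5, 6, 7]
r3 m[φ3→L] = [3, 4, 5, 3]
r3 m[B→φ0] = [1, 1, 1, 1]
r3 m[L→φ0] = [204, 420, 450, 336]
r3 m[L→φ1] = [252, 400, 600, 567]
r3 m[L→φ2] = [1071, 1680, 1500, 1296]
r3 m[L→φ3] = [1428, 2100, 1800, 3024]
r3 m[K→φ1] = [1, 1, 1, 1]
r4 m[φ0→B] = [8412, 5514, 9390, 7440]
r4 m[φ0→L] = [21, 20, 20, 27]
r4 m[φ1→L] = [17, 21, 15, 16]
r4 m[φ1→K] = [5353, 11528, 5284, 8591]
r4 m[φ2→L] = [4, 5, 6, 7]
r4 m[φ3→L] = [3, 4, 5, 3]
r4 m[B→φ0] = [1, 1, 1, 1]
r4 m[L→φ0] = [204, 420, 450, 336]
r4 m[L→φ1] = [252, 400, 600, 567]
r4 m[L→φ2] = [1071, 1680, 1500, 1296]
r4 m[L→φ3] = [1428, 2100, 1800, 3024]
r4 m[K→φ1] = [1, 1, 1, 1]
fixed point reached at round 4
b[K] = ⊗ incoming = [5353, 11528, 5284, 8591]

b[K] = [5353, 11528, 5284, 8591]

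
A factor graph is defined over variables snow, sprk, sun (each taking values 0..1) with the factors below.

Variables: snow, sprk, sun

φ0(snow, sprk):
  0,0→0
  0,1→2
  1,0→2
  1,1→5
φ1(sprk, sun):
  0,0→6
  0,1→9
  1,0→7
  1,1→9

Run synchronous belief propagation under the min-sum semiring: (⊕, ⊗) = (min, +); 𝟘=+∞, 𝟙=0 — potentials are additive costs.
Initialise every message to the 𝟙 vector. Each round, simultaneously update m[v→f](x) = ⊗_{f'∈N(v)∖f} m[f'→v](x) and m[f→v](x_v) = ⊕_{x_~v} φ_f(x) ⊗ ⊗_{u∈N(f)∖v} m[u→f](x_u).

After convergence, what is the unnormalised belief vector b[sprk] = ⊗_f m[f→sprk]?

b[sprk] = [6, 9]

init: all messages = 𝟙 over 2 values
r1 m[φ0→snow] = [0, 2]
r1 m[φ0→sprk] = [0, 2]
r1 m[φ1→sprk] = [6, 7]
r1 m[φ1→sun] = [6, 9]
r1 m[snow→φ0] = [0, 0]
r1 m[sprk→φ0] = [0, 0]
r1 m[sprk→φ1] = [0, 0]
r1 m[sun→φ1] = [0, 0]
r2 m[φ0→snow] = [0, 2]
r2 m[φ0→sprk] = [0, 2]
r2 m[φ1→sprk] = [6, 7]
r2 m[φ1→sun] = [6, 9]
r2 m[snow→φ0] = [0, 0]
r2 m[sprk→φ0] = [6, 7]
r2 m[sprk→φ1] = [0, 2]
r2 m[sun→φ1] = [0, 0]
r3 m[φ0→snow] = [6, 8]
r3 m[φ0→sprk] = [0, 2]
r3 m[φ1→sprk] = [6, 7]
r3 m[φ1→sun] = [6, 9]
r3 m[snow→φ0] = [0, 0]
r3 m[sprk→φ0] = [6, 7]
r3 m[sprk→φ1] = [0, 2]
r3 m[sun→φ1] = [0, 0]
r4 m[φ0→snow] = [6, 8]
r4 m[φ0→sprk] = [0, 2]
r4 m[φ1→sprk] = [6, 7]
r4 m[φ1→sun] = [6, 9]
r4 m[snow→φ0] = [0, 0]
r4 m[sprk→φ0] = [6, 7]
r4 m[sprk→φ1] = [0, 2]
r4 m[sun→φ1] = [0, 0]
fixed point reached at round 4
b[sprk] = ⊗ incoming = [6, 9]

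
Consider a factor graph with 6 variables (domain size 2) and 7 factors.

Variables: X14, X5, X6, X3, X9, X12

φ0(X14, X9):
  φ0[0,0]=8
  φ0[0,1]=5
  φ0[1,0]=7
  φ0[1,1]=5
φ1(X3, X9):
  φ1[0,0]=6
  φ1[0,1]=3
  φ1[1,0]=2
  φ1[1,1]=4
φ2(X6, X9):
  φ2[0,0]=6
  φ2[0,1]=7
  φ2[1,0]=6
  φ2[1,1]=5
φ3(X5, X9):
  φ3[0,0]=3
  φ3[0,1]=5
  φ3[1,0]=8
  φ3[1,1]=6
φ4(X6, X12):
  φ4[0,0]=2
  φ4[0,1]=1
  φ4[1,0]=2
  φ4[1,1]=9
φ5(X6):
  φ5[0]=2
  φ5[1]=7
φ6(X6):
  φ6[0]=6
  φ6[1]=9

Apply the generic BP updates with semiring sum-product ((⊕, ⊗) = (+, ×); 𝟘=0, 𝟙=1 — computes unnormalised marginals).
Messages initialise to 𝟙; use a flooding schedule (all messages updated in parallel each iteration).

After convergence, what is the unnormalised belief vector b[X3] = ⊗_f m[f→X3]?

b[X3] = [5556870, 3078900]

init: all messages = 𝟙 over 2 values
r1 m[φ0→X14] = [13, 12]
r1 m[φ0→X9] = [15, 10]
r1 m[φ1→X3] = [9, 6]
r1 m[φ1→X9] = [8, 7]
r1 m[φ2→X6] = [13, 11]
r1 m[φ2→X9] = [12, 12]
r1 m[φ3→X5] = [8, 14]
r1 m[φ3→X9] = [11, 11]
r1 m[φ4→X6] = [3, 11]
r1 m[φ4→X12] = [4, 10]
r1 m[φ5→X6] = [2, 7]
r1 m[φ6→X6] = [6, 9]
r1 m[X14→φ0] = [1, 1]
r1 m[X5→φ3] = [1, 1]
r1 m[X6→φ2] = [1, 1]
r1 m[X6→φ4] = [1, 1]
r1 m[X6→φ5] = [1, 1]
r1 m[X6→φ6] = [1, 1]
r1 m[X3→φ1] = [1, 1]
r1 m[X9→φ0] = [1, 1]
r1 m[X9→φ1] = [1, 1]
r1 m[X9→φ2] = [1, 1]
r1 m[X9→φ3] = [1, 1]
r1 m[X12→φ4] = [1, 1]
r2 m[φ0→X14] = [13, 12]
r2 m[φ0→X9] = [15, 10]
r2 m[φ1→X3] = [9, 6]
r2 m[φ1→X9] = [8, 7]
r2 m[φ2→X6] = [13, 11]
r2 m[φ2→X9] = [12, 12]
r2 m[φ3→X5] = [8, 14]
r2 m[φ3→X9] = [11, 11]
r2 m[φ4→X6] = [3, 11]
r2 m[φ4→X12] = [4, 10]
r2 m[φ5→X6] = [2, 7]
r2 m[φ6→X6] = [6, 9]
r2 m[X14→φ0] = [1, 1]
r2 m[X5→φ3] = [1, 1]
r2 m[X6→φ2] = [36, 693]
r2 m[X6→φ4] = [156, 693]
r2 m[X6→φ5] = [234, 1089]
r2 m[X6→φ6] = [78, 847]
r2 m[X3→φ1] = [1, 1]
r2 m[X9→φ0] = [1056, 924]
r2 m[X9→φ1] = [1980, 1320]
r2 m[X9→φ2] = [1320, 770]
r2 m[X9→φ3] = [1440, 840]
r2 m[X12→φ4] = [1, 1]
r3 m[φ0→X14] = [13068, 12012]
r3 m[φ0→X9] = [15, 10]
r3 m[φ1→X3] = [15840, 9240]
r3 m[φ1→X9] = [8, 7]
r3 m[φ2→X6] = [13310, 11770]
r3 m[φ2→X9] = [4374, 3717]
r3 m[φ3→X5] = [8520, 16560]
r3 m[φ3→X9] = [11, 11]
r3 m[φ4→X6] = [3, 11]
r3 m[φ4→X12] = [1698, 6393]
r3 m[φ5→X6] = [2, 7]
r3 m[φ6→X6] = [6, 9]
r3 m[X14→φ0] = [1, 1]
r3 m[X5→φ3] = [1, 1]
r3 m[X6→φ2] = [36, 693]
r3 m[X6→φ4] = [156, 693]
r3 m[X6→φ5] = [234, 1089]
r3 m[X6→φ6] = [78, 847]
r3 m[X3→φ1] = [1, 1]
r3 m[X9→φ0] = [1056, 924]
r3 m[X9→φ1] = [1980, 1320]
r3 m[X9→φ2] = [1320, 770]
r3 m[X9→φ3] = [1440, 840]
r3 m[X12→φ4] = [1, 1]
r4 m[φ0→X14] = [13068, 12012]
r4 m[φ0→X9] = [15, 10]
r4 m[φ1→X3] = [15840, 9240]
r4 m[φ1→X9] = [8, 7]
r4 m[φ2→X6] = [13310, 11770]
r4 m[φ2→X9] = [4374, 3717]
r4 m[φ3→X5] = [8520, 16560]
r4 m[φ3→X9] = [11, 11]
r4 m[φ4→X6] = [3, 11]
r4 m[φ4→X12] = [1698, 6393]
r4 m[φ5→X6] = [2, 7]
r4 m[φ6→X6] = [6, 9]
r4 m[X14→φ0] = [1, 1]
r4 m[X5→φ3] = [1, 1]
r4 m[X6→φ2] = [36, 693]
r4 m[X6→φ4] = [159720, 741510]
r4 m[X6→φ5] = [239580, 1165230]
r4 m[X6→φ6] = [79860, 906290]
r4 m[X3→φ1] = [1, 1]
r4 m[X9→φ0] = [384912, 286209]
r4 m[X9→φ1] = [721710, 408870]
r4 m[X9→φ2] = [1320, 770]
r4 m[X9→φ3] = [524880, 260190]
r4 m[X12→φ4] = [1, 1]
r5 m[φ0→X14] = [4510341, 4125429]
r5 m[φ0→X9] = [15, 10]
r5 m[φ1→X3] = [5556870, 3078900]
r5 m[φ1→X9] = [8, 7]
r5 m[φ2→X6] = [13310, 11770]
r5 m[φ2→X9] = [4374, 3717]
r5 m[φ3→X5] = [2875590, 5760180]
r5 m[φ3→X9] = [11, 11]
r5 m[φ4→X6] = [3, 11]
r5 m[φ4→X12] = [1802460, 6833310]
r5 m[φ5→X6] = [2, 7]
r5 m[φ6→X6] = [6, 9]
r5 m[X14→φ0] = [1, 1]
r5 m[X5→φ3] = [1, 1]
r5 m[X6→φ2] = [36, 693]
r5 m[X6→φ4] = [159720, 741510]
r5 m[X6→φ5] = [239580, 1165230]
r5 m[X6→φ6] = [79860, 906290]
r5 m[X3→φ1] = [1, 1]
r5 m[X9→φ0] = [384912, 286209]
r5 m[X9→φ1] = [721710, 408870]
r5 m[X9→φ2] = [1320, 770]
r5 m[X9→φ3] = [524880, 260190]
r5 m[X12→φ4] = [1, 1]
r6 m[φ0→X14] = [4510341, 4125429]
r6 m[φ0→X9] = [15, 10]
r6 m[φ1→X3] = [5556870, 3078900]
r6 m[φ1→X9] = [8, 7]
r6 m[φ2→X6] = [13310, 11770]
r6 m[φ2→X9] = [4374, 3717]
r6 m[φ3→X5] = [2875590, 5760180]
r6 m[φ3→X9] = [11, 11]
r6 m[φ4→X6] = [3, 11]
r6 m[φ4→X12] = [1802460, 6833310]
r6 m[φ5→X6] = [2, 7]
r6 m[φ6→X6] = [6, 9]
r6 m[X14→φ0] = [1, 1]
r6 m[X5→φ3] = [1, 1]
r6 m[X6→φ2] = [36, 693]
r6 m[X6→φ4] = [159720, 741510]
r6 m[X6→φ5] = [239580, 1165230]
r6 m[X6→φ6] = [79860, 906290]
r6 m[X3→φ1] = [1, 1]
r6 m[X9→φ0] = [384912, 286209]
r6 m[X9→φ1] = [721710, 408870]
r6 m[X9→φ2] = [1320, 770]
r6 m[X9→φ3] = [524880, 260190]
r6 m[X12→φ4] = [1, 1]
fixed point reached at round 6
b[X3] = ⊗ incoming = [5556870, 3078900]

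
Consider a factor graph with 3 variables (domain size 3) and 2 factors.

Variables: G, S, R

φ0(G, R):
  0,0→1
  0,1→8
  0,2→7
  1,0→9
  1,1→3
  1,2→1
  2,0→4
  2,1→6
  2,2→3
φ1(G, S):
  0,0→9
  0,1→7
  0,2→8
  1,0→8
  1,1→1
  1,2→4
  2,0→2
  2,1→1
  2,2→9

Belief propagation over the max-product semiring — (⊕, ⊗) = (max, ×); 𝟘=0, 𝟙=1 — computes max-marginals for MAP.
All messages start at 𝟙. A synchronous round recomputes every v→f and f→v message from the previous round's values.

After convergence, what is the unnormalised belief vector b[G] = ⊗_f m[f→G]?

b[G] = [72, 72, 54]

init: all messages = 𝟙 over 3 values
r1 m[φ0→G] = [8, 9, 6]
r1 m[φ0→R] = [9, 8, 7]
r1 m[φ1→G] = [9, 8, 9]
r1 m[φ1→S] = [9, 7, 9]
r1 m[G→φ0] = [1, 1, 1]
r1 m[G→φ1] = [1, 1, 1]
r1 m[S→φ1] = [1, 1, 1]
r1 m[R→φ0] = [1, 1, 1]
r2 m[φ0→G] = [8, 9, 6]
r2 m[φ0→R] = [9, 8, 7]
r2 m[φ1→G] = [9, 8, 9]
r2 m[φ1→S] = [9, 7, 9]
r2 m[G→φ0] = [9, 8, 9]
r2 m[G→φ1] = [8, 9, 6]
r2 m[S→φ1] = [1, 1, 1]
r2 m[R→φ0] = [1, 1, 1]
r3 m[φ0→G] = [8, 9, 6]
r3 m[φ0→R] = [72, 72, 63]
r3 m[φ1→G] = [9, 8, 9]
r3 m[φ1→S] = [72, 56, 64]
r3 m[G→φ0] = [9, 8, 9]
r3 m[G→φ1] = [8, 9, 6]
r3 m[S→φ1] = [1, 1, 1]
r3 m[R→φ0] = [1, 1, 1]
r4 m[φ0→G] = [8, 9, 6]
r4 m[φ0→R] = [72, 72, 63]
r4 m[φ1→G] = [9, 8, 9]
r4 m[φ1→S] = [72, 56, 64]
r4 m[G→φ0] = [9, 8, 9]
r4 m[G→φ1] = [8, 9, 6]
r4 m[S→φ1] = [1, 1, 1]
r4 m[R→φ0] = [1, 1, 1]
fixed point reached at round 4
b[G] = ⊗ incoming = [72, 72, 54]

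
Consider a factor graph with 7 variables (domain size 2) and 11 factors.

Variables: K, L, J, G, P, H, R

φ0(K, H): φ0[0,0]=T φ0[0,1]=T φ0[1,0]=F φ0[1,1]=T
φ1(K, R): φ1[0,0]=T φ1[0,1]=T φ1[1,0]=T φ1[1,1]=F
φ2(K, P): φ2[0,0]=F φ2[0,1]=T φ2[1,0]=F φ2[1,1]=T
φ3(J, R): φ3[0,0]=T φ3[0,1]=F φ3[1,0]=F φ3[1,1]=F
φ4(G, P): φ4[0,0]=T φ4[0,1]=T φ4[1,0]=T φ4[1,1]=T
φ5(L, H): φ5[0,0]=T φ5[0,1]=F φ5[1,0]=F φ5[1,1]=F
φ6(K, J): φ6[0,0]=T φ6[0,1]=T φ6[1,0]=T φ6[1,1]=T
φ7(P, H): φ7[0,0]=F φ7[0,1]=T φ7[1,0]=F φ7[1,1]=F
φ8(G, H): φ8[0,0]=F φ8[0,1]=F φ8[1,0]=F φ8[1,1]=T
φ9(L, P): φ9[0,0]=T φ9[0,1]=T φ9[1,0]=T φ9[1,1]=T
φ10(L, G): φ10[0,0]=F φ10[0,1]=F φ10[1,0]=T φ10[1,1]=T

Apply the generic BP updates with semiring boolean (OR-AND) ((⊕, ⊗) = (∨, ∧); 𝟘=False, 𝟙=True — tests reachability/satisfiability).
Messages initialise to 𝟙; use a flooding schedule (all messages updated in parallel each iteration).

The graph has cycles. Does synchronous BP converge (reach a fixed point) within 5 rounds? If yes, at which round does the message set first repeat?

init: all messages = 𝟙 over 2 values
r1 m[φ0→K] = [T, T]
r1 m[φ0→H] = [T, T]
r1 m[φ1→K] = [T, T]
r1 m[φ1→R] = [T, T]
r1 m[φ2→K] = [T, T]
r1 m[φ2→P] = [F, T]
r1 m[φ3→J] = [T, F]
r1 m[φ3→R] = [T, F]
r1 m[φ4→G] = [T, T]
r1 m[φ4→P] = [T, T]
r1 m[φ5→L] = [T, F]
r1 m[φ5→H] = [T, F]
r1 m[φ6→K] = [T, T]
r1 m[φ6→J] = [T, T]
r1 m[φ7→P] = [T, F]
r1 m[φ7→H] = [F, T]
r1 m[φ8→G] = [F, T]
r1 m[φ8→H] = [F, T]
r1 m[φ9→L] = [T, T]
r1 m[φ9→P] = [T, T]
r1 m[φ10→L] = [F, T]
r1 m[φ10→G] = [T, T]
r1 m[K→φ0] = [T, T]
r1 m[K→φ1] = [T, T]
r1 m[K→φ2] = [T, T]
r1 m[K→φ6] = [T, T]
r1 m[L→φ5] = [T, T]
r1 m[L→φ9] = [T, T]
r1 m[L→φ10] = [T, T]
r1 m[J→φ3] = [T, T]
r1 m[J→φ6] = [T, T]
r1 m[G→φ4] = [T, T]
r1 m[G→φ8] = [T, T]
r1 m[G→φ10] = [T, T]
r1 m[P→φ2] = [T, T]
r1 m[P→φ4] = [T, T]
r1 m[P→φ7] = [T, T]
r1 m[P→φ9] = [T, T]
r1 m[H→φ0] = [T, T]
r1 m[H→φ5] = [T, T]
r1 m[H→φ7] = [T, T]
r1 m[H→φ8] = [T, T]
r1 m[R→φ1] = [T, T]
r1 m[R→φ3] = [T, T]
r2 m[φ0→K] = [T, T]
r2 m[φ0→H] = [T, T]
r2 m[φ1→K] = [T, T]
r2 m[φ1→R] = [T, T]
r2 m[φ2→K] = [T, T]
r2 m[φ2→P] = [F, T]
r2 m[φ3→J] = [T, F]
r2 m[φ3→R] = [T, F]
r2 m[φ4→G] = [T, T]
r2 m[φ4→P] = [T, T]
r2 m[φ5→L] = [T, F]
r2 m[φ5→H] = [T, F]
r2 m[φ6→K] = [T, T]
r2 m[φ6→J] = [T, T]
r2 m[φ7→P] = [T, F]
r2 m[φ7→H] = [F, T]
r2 m[φ8→G] = [F, T]
r2 m[φ8→H] = [F, T]
r2 m[φ9→L] = [T, T]
r2 m[φ9→P] = [T, T]
r2 m[φ10→L] = [F, T]
r2 m[φ10→G] = [T, T]
r2 m[K→φ0] = [T, T]
r2 m[K→φ1] = [T, T]
r2 m[K→φ2] = [T, T]
r2 m[K→φ6] = [T, T]
r2 m[L→φ5] = [F, T]
r2 m[L→φ9] = [F, F]
r2 m[L→φ10] = [T, F]
r2 m[J→φ3] = [T, T]
r2 m[J→φ6] = [T, F]
r2 m[G→φ4] = [F, T]
r2 m[G→φ8] = [T, T]
r2 m[G→φ10] = [F, T]
r2 m[P→φ2] = [T, F]
r2 m[P→φ4] = [F, F]
r2 m[P→φ7] = [F, T]
r2 m[P→φ9] = [F, F]
r2 m[H→φ0] = [F, F]
r2 m[H→φ5] = [F, T]
r2 m[H→φ7] = [F, F]
r2 m[H→φ8] = [F, F]
r2 m[R→φ1] = [T, F]
r2 m[R→φ3] = [T, T]
r3 m[φ0→K] = [F, F]
r3 m[φ0→H] = [T, T]
r3 m[φ1→K] = [T, T]
r3 m[φ1→R] = [T, T]
r3 m[φ2→K] = [F, F]
r3 m[φ2→P] = [F, T]
r3 m[φ3→J] = [T, F]
r3 m[φ3→R] = [T, F]
r3 m[φ4→G] = [F, F]
r3 m[φ4→P] = [T, T]
r3 m[φ5→L] = [F, F]
r3 m[φ5→H] = [F, F]
r3 m[φ6→K] = [T, T]
r3 m[φ6→J] = [T, T]
r3 m[φ7→P] = [F, F]
r3 m[φ7→H] = [F, F]
r3 m[φ8→G] = [F, F]
r3 m[φ8→H] = [F, T]
r3 m[φ9→L] = [F, F]
r3 m[φ9→P] = [F, F]
r3 m[φ10→L] = [F, T]
r3 m[φ10→G] = [F, F]
r3 m[K→φ0] = [T, T]
r3 m[K→φ1] = [T, T]
r3 m[K→φ2] = [T, T]
r3 m[K→φ6] = [T, T]
r3 m[L→φ5] = [F, T]
r3 m[L→φ9] = [F, F]
r3 m[L→φ10] = [T, F]
r3 m[J→φ3] = [T, T]
r3 m[J→φ6] = [T, F]
r3 m[G→φ4] = [F, T]
r3 m[G→φ8] = [T, T]
r3 m[G→φ10] = [F, T]
r3 m[P→φ2] = [T, F]
r3 m[P→φ4] = [F, F]
r3 m[P→φ7] = [F, T]
r3 m[P→φ9] = [F, F]
r3 m[H→φ0] = [F, F]
r3 m[H→φ5] = [F, T]
r3 m[H→φ7] = [F, F]
r3 m[H→φ8] = [F, F]
r3 m[R→φ1] = [T, F]
r3 m[R→φ3] = [T, T]
r4 m[φ0→K] = [F, F]
r4 m[φ0→H] = [T, T]
r4 m[φ1→K] = [T, T]
r4 m[φ1→R] = [T, T]
r4 m[φ2→K] = [F, F]
r4 m[φ2→P] = [F, T]
r4 m[φ3→J] = [T, F]
r4 m[φ3→R] = [T, F]
r4 m[φ4→G] = [F, F]
r4 m[φ4→P] = [T, T]
r4 m[φ5→L] = [F, F]
r4 m[φ5→H] = [F, F]
r4 m[φ6→K] = [T, T]
r4 m[φ6→J] = [T, T]
r4 m[φ7→P] = [F, F]
r4 m[φ7→H] = [F, F]
r4 m[φ8→G] = [F, F]
r4 m[φ8→H] = [F, T]
r4 m[φ9→L] = [F, F]
r4 m[φ9→P] = [F, F]
r4 m[φ10→L] = [F, T]
r4 m[φ10→G] = [F, F]
r4 m[K→φ0] = [F, F]
r4 m[K→φ1] = [F, F]
r4 m[K→φ2] = [F, F]
r4 m[K→φ6] = [F, F]
r4 m[L→φ5] = [F, F]
r4 m[L→φ9] = [F, F]
r4 m[L→φ10] = [F, F]
r4 m[J→φ3] = [T, T]
r4 m[J→φ6] = [T, F]
r4 m[G→φ4] = [F, F]
r4 m[G→φ8] = [F, F]
r4 m[G→φ10] = [F, F]
r4 m[P→φ2] = [F, F]
r4 m[P→φ4] = [F, F]
r4 m[P→φ7] = [F, F]
r4 m[P→φ9] = [F, F]
r4 m[H→φ0] = [F, F]
r4 m[H→φ5] = [F, F]
r4 m[H→φ7] = [F, F]
r4 m[H→φ8] = [F, F]
r4 m[R→φ1] = [T, F]
r4 m[R→φ3] = [T, T]
r5 m[φ0→K] = [F, F]
r5 m[φ0→H] = [F, F]
r5 m[φ1→K] = [T, T]
r5 m[φ1→R] = [F, F]
r5 m[φ2→K] = [F, F]
r5 m[φ2→P] = [F, F]
r5 m[φ3→J] = [T, F]
r5 m[φ3→R] = [T, F]
r5 m[φ4→G] = [F, F]
r5 m[φ4→P] = [F, F]
r5 m[φ5→L] = [F, F]
r5 m[φ5→H] = [F, F]
r5 m[φ6→K] = [T, T]
r5 m[φ6→J] = [F, F]
r5 m[φ7→P] = [F, F]
r5 m[φ7→H] = [F, F]
r5 m[φ8→G] = [F, F]
r5 m[φ8→H] = [F, F]
r5 m[φ9→L] = [F, F]
r5 m[φ9→P] = [F, F]
r5 m[φ10→L] = [F, F]
r5 m[φ10→G] = [F, F]
r5 m[K→φ0] = [F, F]
r5 m[K→φ1] = [F, F]
r5 m[K→φ2] = [F, F]
r5 m[K→φ6] = [F, F]
r5 m[L→φ5] = [F, F]
r5 m[L→φ9] = [F, F]
r5 m[L→φ10] = [F, F]
r5 m[J→φ3] = [T, T]
r5 m[J→φ6] = [T, F]
r5 m[G→φ4] = [F, F]
r5 m[G→φ8] = [F, F]
r5 m[G→φ10] = [F, F]
r5 m[P→φ2] = [F, F]
r5 m[P→φ4] = [F, F]
r5 m[P→φ7] = [F, F]
r5 m[P→φ9] = [F, F]
r5 m[H→φ0] = [F, F]
r5 m[H→φ5] = [F, F]
r5 m[H→φ7] = [F, F]
r5 m[H→φ8] = [F, F]
r5 m[R→φ1] = [T, F]
r5 m[R→φ3] = [T, T]
no fixed point within 5 rounds

NOT CONVERGED within 5 rounds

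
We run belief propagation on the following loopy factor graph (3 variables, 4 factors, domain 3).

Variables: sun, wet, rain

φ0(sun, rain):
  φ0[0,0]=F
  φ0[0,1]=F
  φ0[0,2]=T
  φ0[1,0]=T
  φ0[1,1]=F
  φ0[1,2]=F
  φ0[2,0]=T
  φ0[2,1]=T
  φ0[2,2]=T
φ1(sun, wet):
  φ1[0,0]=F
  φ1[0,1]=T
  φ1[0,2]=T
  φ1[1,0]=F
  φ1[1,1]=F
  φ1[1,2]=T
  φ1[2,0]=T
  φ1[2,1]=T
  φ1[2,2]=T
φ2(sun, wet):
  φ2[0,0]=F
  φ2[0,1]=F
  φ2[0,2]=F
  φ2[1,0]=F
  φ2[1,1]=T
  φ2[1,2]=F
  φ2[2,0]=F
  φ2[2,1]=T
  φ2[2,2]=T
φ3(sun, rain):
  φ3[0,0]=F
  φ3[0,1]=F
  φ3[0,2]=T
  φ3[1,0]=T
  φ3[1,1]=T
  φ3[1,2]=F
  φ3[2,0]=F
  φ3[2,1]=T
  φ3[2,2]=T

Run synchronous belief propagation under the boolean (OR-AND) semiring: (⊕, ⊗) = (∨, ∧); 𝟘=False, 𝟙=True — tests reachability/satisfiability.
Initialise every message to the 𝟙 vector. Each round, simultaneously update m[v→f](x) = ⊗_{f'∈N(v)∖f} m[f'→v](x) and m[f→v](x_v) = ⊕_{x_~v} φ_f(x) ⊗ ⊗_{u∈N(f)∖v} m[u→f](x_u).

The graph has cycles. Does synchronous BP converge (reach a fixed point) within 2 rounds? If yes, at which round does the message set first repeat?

NOT CONVERGED within 2 rounds

init: all messages = 𝟙 over 3 values
r1 m[φ0→sun] = [T, T, T]
r1 m[φ0→rain] = [T, T, T]
r1 m[φ1→sun] = [T, T, T]
r1 m[φ1→wet] = [T, T, T]
r1 m[φ2→sun] = [F, T, T]
r1 m[φ2→wet] = [F, T, T]
r1 m[φ3→sun] = [T, T, T]
r1 m[φ3→rain] = [T, T, T]
r1 m[sun→φ0] = [T, T, T]
r1 m[sun→φ1] = [T, T, T]
r1 m[sun→φ2] = [T, T, T]
r1 m[sun→φ3] = [T, T, T]
r1 m[wet→φ1] = [T, T, T]
r1 m[wet→φ2] = [T, T, T]
r1 m[rain→φ0] = [T, T, T]
r1 m[rain→φ3] = [T, T, T]
r2 m[φ0→sun] = [T, T, T]
r2 m[φ0→rain] = [T, T, T]
r2 m[φ1→sun] = [T, T, T]
r2 m[φ1→wet] = [T, T, T]
r2 m[φ2→sun] = [F, T, T]
r2 m[φ2→wet] = [F, T, T]
r2 m[φ3→sun] = [T, T, T]
r2 m[φ3→rain] = [T, T, T]
r2 m[sun→φ0] = [F, T, T]
r2 m[sun→φ1] = [F, T, T]
r2 m[sun→φ2] = [T, T, T]
r2 m[sun→φ3] = [F, T, T]
r2 m[wet→φ1] = [F, T, T]
r2 m[wet→φ2] = [T, T, T]
r2 m[rain→φ0] = [T, T, T]
r2 m[rain→φ3] = [T, T, T]
no fixed point within 2 rounds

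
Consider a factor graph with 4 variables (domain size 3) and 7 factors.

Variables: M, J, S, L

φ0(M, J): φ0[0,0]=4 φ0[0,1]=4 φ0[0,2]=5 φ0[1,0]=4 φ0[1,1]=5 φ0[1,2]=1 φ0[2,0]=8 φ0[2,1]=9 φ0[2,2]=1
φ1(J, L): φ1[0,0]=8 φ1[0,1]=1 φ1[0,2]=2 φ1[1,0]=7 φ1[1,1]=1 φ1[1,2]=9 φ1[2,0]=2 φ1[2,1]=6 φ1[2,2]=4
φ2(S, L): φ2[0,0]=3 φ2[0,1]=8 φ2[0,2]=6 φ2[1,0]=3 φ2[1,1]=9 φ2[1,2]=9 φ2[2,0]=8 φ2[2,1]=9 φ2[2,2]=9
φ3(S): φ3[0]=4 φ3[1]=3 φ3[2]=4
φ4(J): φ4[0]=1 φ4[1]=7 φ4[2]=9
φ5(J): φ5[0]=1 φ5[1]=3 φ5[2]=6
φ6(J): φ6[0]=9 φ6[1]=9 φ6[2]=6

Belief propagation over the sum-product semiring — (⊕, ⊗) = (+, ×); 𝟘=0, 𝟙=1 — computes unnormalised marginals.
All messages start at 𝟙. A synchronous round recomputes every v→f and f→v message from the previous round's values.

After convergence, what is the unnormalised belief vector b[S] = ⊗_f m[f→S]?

b[S] = [1862424, 1808082, 3000816]

init: all messages = 𝟙 over 3 values
r1 m[φ0→M] = [13, 10, 18]
r1 m[φ0→J] = [16, 18, 7]
r1 m[φ1→J] = [11, 17, 12]
r1 m[φ1→L] = [17, 8, 15]
r1 m[φ2→S] = [17, 21, 26]
r1 m[φ2→L] = [14, 26, 24]
r1 m[φ3→S] = [4, 3, 4]
r1 m[φ4→J] = [1, 7, 9]
r1 m[φ5→J] = [1, 3, 6]
r1 m[φ6→J] = [9, 9, 6]
r1 m[M→φ0] = [1, 1, 1]
r1 m[J→φ0] = [1, 1, 1]
r1 m[J→φ1] = [1, 1, 1]
r1 m[J→φ4] = [1, 1, 1]
r1 m[J→φ5] = [1, 1, 1]
r1 m[J→φ6] = [1, 1, 1]
r1 m[S→φ2] = [1, 1, 1]
r1 m[S→φ3] = [1, 1, 1]
r1 m[L→φ1] = [1, 1, 1]
r1 m[L→φ2] = [1, 1, 1]
r2 m[φ0→M] = [13, 10, 18]
r2 m[φ0→J] = [16, 18, 7]
r2 m[φ1→J] = [11, 17, 12]
r2 m[φ1→L] = [17, 8, 15]
r2 m[φ2→S] = [17, 21, 26]
r2 m[φ2→L] = [14, 26, 24]
r2 m[φ3→S] = [4, 3, 4]
r2 m[φ4→J] = [1, 7, 9]
r2 m[φ5→J] = [1, 3, 6]
r2 m[φ6→J] = [9, 9, 6]
r2 m[M→φ0] = [1, 1, 1]
r2 m[J→φ0] = [99, 3213, 3888]
r2 m[J→φ1] = [144, 3402, 2268]
r2 m[J→φ4] = [1584, 8262, 3024]
r2 m[J→φ5] = [1584, 19278, 4536]
r2 m[J→φ6] = [176, 6426, 4536]
r2 m[S→φ2] = [4, 3, 4]
r2 m[S→φ3] = [17, 21, 26]
r2 m[L→φ1] = [14, 26, 24]
r2 m[L→φ2] = [17, 8, 15]
r3 m[φ0→M] = [32688, 20349, 33597]
r3 m[φ0→J] = [16, 18, 7]
r3 m[φ1→J] = [186, 340, 280]
r3 m[φ1→L] = [29502, 17154, 39978]
r3 m[φ2→S] = [205, 258, 343]
r3 m[φ2→L] = [53, 95, 87]
r3 m[φ3→S] = [4, 3, 4]
r3 m[φ4→J] = [1, 7, 9]
r3 m[φ5→J] = [1, 3, 6]
r3 m[φ6→J] = [9, 9, 6]
r3 m[M→φ0] = [1, 1, 1]
r3 m[J→φ0] = [99, 3213, 3888]
r3 m[J→φ1] = [144, 3402, 2268]
r3 m[J→φ4] = [1584, 8262, 3024]
r3 m[J→φ5] = [1584, 19278, 4536]
r3 m[J→φ6] = [176, 6426, 4536]
r3 m[S→φ2] = [4, 3, 4]
r3 m[S→φ3] = [17, 21, 26]
r3 m[L→φ1] = [14, 26, 24]
r3 m[L→φ2] = [17, 8, 15]
r4 m[φ0→M] = [32688, 20349, 33597]
r4 m[φ0→J] = [16, 18, 7]
r4 m[φ1→J] = [186, 340, 280]
r4 m[φ1→L] = [29502, 17154, 39978]
r4 m[φ2→S] = [205, 258, 343]
r4 m[φ2→L] = [53, 95, 87]
r4 m[φ3→S] = [4, 3, 4]
r4 m[φ4→J] = [1, 7, 9]
r4 m[φ5→J] = [1, 3, 6]
r4 m[φ6→J] = [9, 9, 6]
r4 m[M→φ0] = [1, 1, 1]
r4 m[J→φ0] = [1674, 64260, 90720]
r4 m[J→φ1] = [144, 3402, 2268]
r4 m[J→φ4] = [26784, 165240, 70560]
r4 m[J→φ5] = [26784, 385560, 105840]
r4 m[J→φ6] = [2976, 128520, 105840]
r4 m[S→φ2] = [4, 3, 4]
r4 m[S→φ3] = [205, 258, 343]
r4 m[L→φ1] = [53, 95, 87]
r4 m[L→φ2] = [29502, 17154, 39978]
r5 m[φ0→M] = [717336, 418716, 682452]
r5 m[φ0→J] = [16, 18, 7]
r5 m[φ1→J] = [693, 1249, 1024]
r5 m[φ1→L] = [29502, 17154, 39978]
r5 m[φ2→S] = [465606, 602694, 750204]
r5 m[φ2→L] = [53, 95, 87]
r5 m[φ3→S] = [4, 3, 4]
r5 m[φ4→J] = [1, 7, 9]
r5 m[φ5→J] = [1, 3, 6]
r5 m[φ6→J] = [9, 9, 6]
r5 m[M→φ0] = [1, 1, 1]
r5 m[J→φ0] = [1674, 64260, 90720]
r5 m[J→φ1] = [144, 3402, 2268]
r5 m[J→φ4] = [26784, 165240, 70560]
r5 m[J→φ5] = [26784, 385560, 105840]
r5 m[J→φ6] = [2976, 128520, 105840]
r5 m[S→φ2] = [4, 3, 4]
r5 m[S→φ3] = [205, 258, 343]
r5 m[L→φ1] = [53, 95, 87]
r5 m[L→φ2] = [29502, 17154, 39978]
r6 m[φ0→M] = [717336, 418716, 682452]
r6 m[φ0→J] = [16, 18, 7]
r6 m[φ1→J] = [693, 1249, 1024]
r6 m[φ1→L] = [29502, 17154, 39978]
r6 m[φ2→S] = [465606, 602694, 750204]
r6 m[φ2→L] = [53, 95, 87]
r6 m[φ3→S] = [4, 3, 4]
r6 m[φ4→J] = [1, 7, 9]
r6 m[φ5→J] = [1, 3, 6]
r6 m[φ6→J] = [9, 9, 6]
r6 m[M→φ0] = [1, 1, 1]
r6 m[J→φ0] = [6237, 236061, 331776]
r6 m[J→φ1] = [144, 3402, 2268]
r6 m[J→φ4] = [99792, 607014, 258048]
r6 m[J→φ5] = [99792, 1416366, 387072]
r6 m[J→φ6] = [11088, 472122, 387072]
r6 m[S→φ2] = [4, 3, 4]
r6 m[S→φ3] = [465606, 602694, 750204]
r6 m[L→φ1] = [53, 95, 87]
r6 m[L→φ2] = [29502, 17154, 39978]
r7 m[φ0→M] = [2628072, 1537029, 2506221]
r7 m[φ0→J] = [16, 18, 7]
r7 m[φ1→J] = [693, 1249, 1024]
r7 m[φ1→L] = [29502, 17154, 39978]
r7 m[φ2→S] = [465606, 602694, 750204]
r7 m[φ2→L] = [53, 95, 87]
r7 m[φ3→S] = [4, 3, 4]
r7 m[φ4→J] = [1, 7, 9]
r7 m[φ5→J] = [1, 3, 6]
r7 m[φ6→J] = [9, 9, 6]
r7 m[M→φ0] = [1, 1, 1]
r7 m[J→φ0] = [6237, 236061, 331776]
r7 m[J→φ1] = [144, 3402, 2268]
r7 m[J→φ4] = [99792, 607014, 258048]
r7 m[J→φ5] = [99792, 1416366, 387072]
r7 m[J→φ6] = [11088, 472122, 387072]
r7 m[S→φ2] = [4, 3, 4]
r7 m[S→φ3] = [465606, 602694, 750204]
r7 m[L→φ1] = [53, 95, 87]
r7 m[L→φ2] = [29502, 17154, 39978]
r8 m[φ0→M] = [2628072, 1537029, 2506221]
r8 m[φ0→J] = [16, 18, 7]
r8 m[φ1→J] = [693, 1249, 1024]
r8 m[φ1→L] = [29502, 17154, 39978]
r8 m[φ2→S] = [465606, 602694, 750204]
r8 m[φ2→L] = [53, 95, 87]
r8 m[φ3→S] = [4, 3, 4]
r8 m[φ4→J] = [1, 7, 9]
r8 m[φ5→J] = [1, 3, 6]
r8 m[φ6→J] = [9, 9, 6]
r8 m[M→φ0] = [1, 1, 1]
r8 m[J→φ0] = [6237, 236061, 331776]
r8 m[J→φ1] = [144, 3402, 2268]
r8 m[J→φ4] = [99792, 607014, 258048]
r8 m[J→φ5] = [99792, 1416366, 387072]
r8 m[J→φ6] = [11088, 472122, 387072]
r8 m[S→φ2] = [4, 3, 4]
r8 m[S→φ3] = [465606, 602694, 750204]
r8 m[L→φ1] = [53, 95, 87]
r8 m[L→φ2] = [29502, 17154, 39978]
fixed point reached at round 8
b[S] = ⊗ incoming = [1862424, 1808082, 3000816]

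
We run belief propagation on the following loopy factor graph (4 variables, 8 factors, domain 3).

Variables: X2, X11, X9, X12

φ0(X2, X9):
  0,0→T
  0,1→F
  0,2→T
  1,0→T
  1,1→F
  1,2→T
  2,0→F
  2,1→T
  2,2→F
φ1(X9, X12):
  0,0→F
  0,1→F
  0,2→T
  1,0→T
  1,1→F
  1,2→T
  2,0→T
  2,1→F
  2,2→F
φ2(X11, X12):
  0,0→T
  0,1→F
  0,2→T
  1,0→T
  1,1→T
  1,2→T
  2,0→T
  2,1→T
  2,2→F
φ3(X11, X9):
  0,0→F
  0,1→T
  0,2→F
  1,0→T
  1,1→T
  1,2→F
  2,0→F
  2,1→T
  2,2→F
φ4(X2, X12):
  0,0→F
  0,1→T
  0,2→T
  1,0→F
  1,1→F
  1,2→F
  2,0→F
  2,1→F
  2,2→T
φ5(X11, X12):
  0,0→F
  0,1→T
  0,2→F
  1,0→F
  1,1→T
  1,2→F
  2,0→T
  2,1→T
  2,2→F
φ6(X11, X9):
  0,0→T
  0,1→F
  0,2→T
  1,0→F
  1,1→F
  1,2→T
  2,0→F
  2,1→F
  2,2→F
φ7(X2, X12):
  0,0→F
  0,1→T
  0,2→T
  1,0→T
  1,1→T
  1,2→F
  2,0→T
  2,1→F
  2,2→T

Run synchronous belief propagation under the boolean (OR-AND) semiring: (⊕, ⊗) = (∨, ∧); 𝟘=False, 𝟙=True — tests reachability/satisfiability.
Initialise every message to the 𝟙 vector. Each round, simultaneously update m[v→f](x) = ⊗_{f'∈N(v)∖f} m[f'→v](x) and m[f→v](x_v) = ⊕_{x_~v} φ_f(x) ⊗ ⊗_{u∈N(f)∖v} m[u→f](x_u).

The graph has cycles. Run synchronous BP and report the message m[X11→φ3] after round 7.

init: all messages = 𝟙 over 3 values
r1 m[φ0→X2] = [T, T, T]
r1 m[φ0→X9] = [T, T, T]
r1 m[φ1→X9] = [T, T, T]
r1 m[φ1→X12] = [T, F, T]
r1 m[φ2→X11] = [T, T, T]
r1 m[φ2→X12] = [T, T, T]
r1 m[φ3→X11] = [T, T, T]
r1 m[φ3→X9] = [T, T, F]
r1 m[φ4→X2] = [T, F, T]
r1 m[φ4→X12] = [F, T, T]
r1 m[φ5→X11] = [T, T, T]
r1 m[φ5→X12] = [T, T, F]
r1 m[φ6→X11] = [T, T, F]
r1 m[φ6→X9] = [T, F, T]
r1 m[φ7→X2] = [T, T, T]
r1 m[φ7→X12] = [T, T, T]
r1 m[X2→φ0] = [T, T, T]
r1 m[X2→φ4] = [T, T, T]
r1 m[X2→φ7] = [T, T, T]
r1 m[X11→φ2] = [T, T, T]
r1 m[X11→φ3] = [T, T, T]
r1 m[X11→φ5] = [T, T, T]
r1 m[X11→φ6] = [T, T, T]
r1 m[X9→φ0] = [T, T, T]
r1 m[X9→φ1] = [T, T, T]
r1 m[X9→φ3] = [T, T, T]
r1 m[X9→φ6] = [T, T, T]
r1 m[X12→φ1] = [T, T, T]
r1 m[X12→φ2] = [T, T, T]
r1 m[X12→φ4] = [T, T, T]
r1 m[X12→φ5] = [T, T, T]
r1 m[X12→φ7] = [T, T, T]
r2 m[φ0→X2] = [T, T, T]
r2 m[φ0→X9] = [T, T, T]
r2 m[φ1→X9] = [T, T, T]
r2 m[φ1→X12] = [T, F, T]
r2 m[φ2→X11] = [T, T, T]
r2 m[φ2→X12] = [T, T, T]
r2 m[φ3→X11] = [T, T, T]
r2 m[φ3→X9] = [T, T, F]
r2 m[φ4→X2] = [T, F, T]
r2 m[φ4→X12] = [F, T, T]
r2 m[φ5→X11] = [T, T, T]
r2 m[φ5→X12] = [T, T, F]
r2 m[φ6→X11] = [T, T, F]
r2 m[φ6→X9] = [T, F, T]
r2 m[φ7→X2] = [T, T, T]
r2 m[φ7→X12] = [T, T, T]
r2 m[X2→φ0] = [T, F, T]
r2 m[X2→φ4] = [T, T, T]
r2 m[X2→φ7] = [T, F, T]
r2 m[X11→φ2] = [T, T, F]
r2 m[X11→φ3] = [T, T, F]
r2 m[X11→φ5] = [T, T, F]
r2 m[X11→φ6] = [T, T, T]
r2 m[X9→φ0] = [T, F, F]
r2 m[X9→φ1] = [T, F, F]
r2 m[X9→φ3] = [T, F, T]
r2 m[X9→φ6] = [T, T, F]
r2 m[X12→φ1] = [F, T, F]
r2 m[X12→φ2] = [F, F, F]
r2 m[X12→φ4] = [T, F, F]
r2 m[X12→φ5] = [F, F, T]
r2 m[X12→φ7] = [F, F, F]
r3 m[φ0→X2] = [T, T, F]
r3 m[φ0→X9] = [T, T, T]
r3 m[φ1→X9] = [F, F, F]
r3 m[φ1→X12] = [F, F, T]
r3 m[φ2→X11] = [F, F, F]
r3 m[φ2→X12] = [T, T, T]
r3 m[φ3→X11] = [F, T, F]
r3 m[φ3→X9] = [T, T, F]
r3 m[φ4→X2] = [F, F, F]
r3 m[φ4→X12] = [F, T, T]
r3 m[φ5→X11] = [F, F, F]
r3 m[φ5→X12] = [F, T, F]
r3 m[φ6→X11] = [T, F, F]
r3 m[φ6→X9] = [T, F, T]
r3 m[φ7→X2] = [F, F, F]
r3 m[φ7→X12] = [T, T, T]
r3 m[X2→φ0] = [T, F, T]
r3 m[X2→φ4] = [T, T, T]
r3 m[X2→φ7] = [T, F, T]
r3 m[X11→φ2] = [T, T, F]
r3 m[X11→φ3] = [T, T, F]
r3 m[X11→φ5] = [T, T, F]
r3 m[X11→φ6] = [T, T, T]
r3 m[X9→φ0] = [T, F, F]
r3 m[X9→φ1] = [T, F, F]
r3 m[X9→φ3] = [T, F, T]
r3 m[X9→φ6] = [T, T, F]
r3 m[X12→φ1] = [F, T, F]
r3 m[X12→φ2] = [F, F, F]
r3 m[X12→φ4] = [T, F, F]
r3 m[X12→φ5] = [F, F, T]
r3 m[X12→φ7] = [F, F, F]
r4 m[φ0→X2] = [T, T, F]
r4 m[φ0→X9] = [T, T, T]
r4 m[φ1→X9] = [F, F, F]
r4 m[φ1→X12] = [F, F, T]
r4 m[φ2→X11] = [F, F, F]
r4 m[φ2→X12] = [T, T, T]
r4 m[φ3→X11] = [F, T, F]
r4 m[φ3→X9] = [T, T, F]
r4 m[φ4→X2] = [F, F, F]
r4 m[φ4→X12] = [F, T, T]
r4 m[φ5→X11] = [F, F, F]
r4 m[φ5→X12] = [F, T, F]
r4 m[φ6→X11] = [T, F, F]
r4 m[φ6→X9] = [T, F, T]
r4 m[φ7→X2] = [F, F, F]
r4 m[φ7→X12] = [T, T, T]
r4 m[X2→φ0] = [F, F, F]
r4 m[X2→φ4] = [F, F, F]
r4 m[X2→φ7] = [F, F, F]
r4 m[X11→φ2] = [F, F, F]
r4 m[X11→φ3] = [F, F, F]
r4 m[X11→φ5] = [F, F, F]
r4 m[X11→φ6] = [F, F, F]
r4 m[X9→φ0] = [F, F, F]
r4 m[X9→φ1] = [T, F, F]
r4 m[X9→φ3] = [F, F, F]
r4 m[X9→φ6] = [F, F, F]
r4 m[X12→φ1] = [F, T, F]
r4 m[X12→φ2] = [F, F, F]
r4 m[X12→φ4] = [F, F, F]
r4 m[X12→φ5] = [F, F, T]
r4 m[X12→φ7] = [F, F, F]
r5 m[φ0→X2] = [F, F, F]
r5 m[φ0→X9] = [F, F, F]
r5 m[φ1→X9] = [F, F, F]
r5 m[φ1→X12] = [F, F, T]
r5 m[φ2→X11] = [F, F, F]
r5 m[φ2→X12] = [F, F, F]
r5 m[φ3→X11] = [F, F, F]
r5 m[φ3→X9] = [F, F, F]
r5 m[φ4→X2] = [F, F, F]
r5 m[φ4→X12] = [F, F, F]
r5 m[φ5→X11] = [F, F, F]
r5 m[φ5→X12] = [F, F, F]
r5 m[φ6→X11] = [F, F, F]
r5 m[φ6→X9] = [F, F, F]
r5 m[φ7→X2] = [F, F, F]
r5 m[φ7→X12] = [F, F, F]
r5 m[X2→φ0] = [F, F, F]
r5 m[X2→φ4] = [F, F, F]
r5 m[X2→φ7] = [F, F, F]
r5 m[X11→φ2] = [F, F, F]
r5 m[X11→φ3] = [F, F, F]
r5 m[X11→φ5] = [F, F, F]
r5 m[X11→φ6] = [F, F, F]
r5 m[X9→φ0] = [F, F, F]
r5 m[X9→φ1] = [T, F, F]
r5 m[X9→φ3] = [F, F, F]
r5 m[X9→φ6] = [F, F, F]
r5 m[X12→φ1] = [F, T, F]
r5 m[X12→φ2] = [F, F, F]
r5 m[X12→φ4] = [F, F, F]
r5 m[X12→φ5] = [F, F, T]
r5 m[X12→φ7] = [F, F, F]
r6 m[φ0→X2] = [F, F, F]
r6 m[φ0→X9] = [F, F, F]
r6 m[φ1→X9] = [F, F, F]
r6 m[φ1→X12] = [F, F, T]
r6 m[φ2→X11] = [F, F, F]
r6 m[φ2→X12] = [F, F, F]
r6 m[φ3→X11] = [F, F, F]
r6 m[φ3→X9] = [F, F, F]
r6 m[φ4→X2] = [F, F, F]
r6 m[φ4→X12] = [F, F, F]
r6 m[φ5→X11] = [F, F, F]
r6 m[φ5→X12] = [F, F, F]
r6 m[φ6→X11] = [F, F, F]
r6 m[φ6→X9] = [F, F, F]
r6 m[φ7→X2] = [F, F, F]
r6 m[φ7→X12] = [F, F, F]
r6 m[X2→φ0] = [F, F, F]
r6 m[X2→φ4] = [F, F, F]
r6 m[X2→φ7] = [F, F, F]
r6 m[X11→φ2] = [F, F, F]
r6 m[X11→φ3] = [F, F, F]
r6 m[X11→φ5] = [F, F, F]
r6 m[X11→φ6] = [F, F, F]
r6 m[X9→φ0] = [F, F, F]
r6 m[X9→φ1] = [F, F, F]
r6 m[X9→φ3] = [F, F, F]
r6 m[X9→φ6] = [F, F, F]
r6 m[X12→φ1] = [F, F, F]
r6 m[X12→φ2] = [F, F, F]
r6 m[X12→φ4] = [F, F, F]
r6 m[X12→φ5] = [F, F, F]
r6 m[X12→φ7] = [F, F, F]
r7 m[φ0→X2] = [F, F, F]
r7 m[φ0→X9] = [F, F, F]
r7 m[φ1→X9] = [F, F, F]
r7 m[φ1→X12] = [F, F, F]
r7 m[φ2→X11] = [F, F, F]
r7 m[φ2→X12] = [F, F, F]
r7 m[φ3→X11] = [F, F, F]
r7 m[φ3→X9] = [F, F, F]
r7 m[φ4→X2] = [F, F, F]
r7 m[φ4→X12] = [F, F, F]
r7 m[φ5→X11] = [F, F, F]
r7 m[φ5→X12] = [F, F, F]
r7 m[φ6→X11] = [F, F, F]
r7 m[φ6→X9] = [F, F, F]
r7 m[φ7→X2] = [F, F, F]
r7 m[φ7→X12] = [F, F, F]
r7 m[X2→φ0] = [F, F, F]
r7 m[X2→φ4] = [F, F, F]
r7 m[X2→φ7] = [F, F, F]
r7 m[X11→φ2] = [F, F, F]
r7 m[X11→φ3] = [F, F, F]
r7 m[X11→φ5] = [F, F, F]
r7 m[X11→φ6] = [F, F, F]
r7 m[X9→φ0] = [F, F, F]
r7 m[X9→φ1] = [F, F, F]
r7 m[X9→φ3] = [F, F, F]
r7 m[X9→φ6] = [F, F, F]
r7 m[X12→φ1] = [F, F, F]
r7 m[X12→φ2] = [F, F, F]
r7 m[X12→φ4] = [F, F, F]
r7 m[X12→φ5] = [F, F, F]
r7 m[X12→φ7] = [F, F, F]

message @ round 7 = [F, F, F]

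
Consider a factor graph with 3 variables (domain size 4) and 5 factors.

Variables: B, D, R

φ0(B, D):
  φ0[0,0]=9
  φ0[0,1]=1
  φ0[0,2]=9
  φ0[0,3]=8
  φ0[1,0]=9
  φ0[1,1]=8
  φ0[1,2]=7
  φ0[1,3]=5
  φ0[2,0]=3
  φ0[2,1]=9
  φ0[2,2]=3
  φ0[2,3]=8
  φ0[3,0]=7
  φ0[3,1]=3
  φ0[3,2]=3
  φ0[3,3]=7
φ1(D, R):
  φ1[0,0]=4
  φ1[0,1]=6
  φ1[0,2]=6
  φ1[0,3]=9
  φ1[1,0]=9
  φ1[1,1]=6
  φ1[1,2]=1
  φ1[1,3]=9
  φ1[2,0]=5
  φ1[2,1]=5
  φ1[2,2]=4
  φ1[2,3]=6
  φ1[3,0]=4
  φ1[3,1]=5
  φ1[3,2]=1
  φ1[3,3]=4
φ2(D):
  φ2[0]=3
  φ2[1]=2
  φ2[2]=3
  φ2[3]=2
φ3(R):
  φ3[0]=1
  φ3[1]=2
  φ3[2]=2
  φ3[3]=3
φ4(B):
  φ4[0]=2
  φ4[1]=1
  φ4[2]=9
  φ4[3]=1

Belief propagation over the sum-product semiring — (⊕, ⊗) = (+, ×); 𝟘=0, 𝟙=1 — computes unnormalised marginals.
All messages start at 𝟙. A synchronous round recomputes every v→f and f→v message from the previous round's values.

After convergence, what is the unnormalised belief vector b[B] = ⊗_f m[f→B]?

b[B] = [6280, 3426, 19908, 2216]

init: all messages = 𝟙 over 4 values
r1 m[φ0→B] = [27, 29, 23, 20]
r1 m[φ0→D] = [28, 21, 22, 28]
r1 m[φ1→D] = [25, 25, 20, 14]
r1 m[φ1→R] = [22, 22, 12, 28]
r1 m[φ2→D] = [3, 2, 3, 2]
r1 m[φ3→R] = [1, 2, 2, 3]
r1 m[φ4→B] = [2, 1, 9, 1]
r1 m[B→φ0] = [1, 1, 1, 1]
r1 m[B→φ4] = [1, 1, 1, 1]
r1 m[D→φ0] = [1, 1, 1, 1]
r1 m[D→φ1] = [1, 1, 1, 1]
r1 m[D→φ2] = [1, 1, 1, 1]
r1 m[R→φ1] = [1, 1, 1, 1]
r1 m[R→φ3] = [1, 1, 1, 1]
r2 m[φ0→B] = [27, 29, 23, 20]
r2 m[φ0→D] = [28, 21, 22, 28]
r2 m[φ1→D] = [25, 25, 20, 14]
r2 m[φ1→R] = [22, 22, 12, 28]
r2 m[φ2→D] = [3, 2, 3, 2]
r2 m[φ3→R] = [1, 2, 2, 3]
r2 m[φ4→B] = [2, 1, 9, 1]
r2 m[B→φ0] = [2, 1, 9, 1]
r2 m[B→φ4] = [27, 29, 23, 20]
r2 m[D→φ0] = [75, 50, 60, 28]
r2 m[D→φ1] = [84, 42, 66, 56]
r2 m[D→φ2] = [700, 525, 440, 392]
r2 m[R→φ1] = [1, 2, 2, 3]
r2 m[R→φ3] = [22, 22, 12, 28]
r3 m[φ0→B] = [1489, 1635, 1079, 1051]
r3 m[φ0→D] = [61, 94, 55, 100]
r3 m[φ1→D] = [55, 50, 41, 28]
r3 m[φ1→R] = [1268, 1366, 866, 1754]
r3 m[φ2→D] = [3, 2, 3, 2]
r3 m[φ3→R] = [1, 2, 2, 3]
r3 m[φ4→B] = [2, 1, 9, 1]
r3 m[B→φ0] = [2, 1, 9, 1]
r3 m[B→φ4] = [27, 29, 23, 20]
r3 m[D→φ0] = [75, 50, 60, 28]
r3 m[D→φ1] = [84, 42, 66, 56]
r3 m[D→φ2] = [700, 525, 440, 392]
r3 m[R→φ1] = [1, 2, 2, 3]
r3 m[R→φ3] = [22, 22, 12, 28]
r4 m[φ0→B] = [1489, 1635, 1079, 1051]
r4 m[φ0→D] = [61, 94, 55, 100]
r4 m[φ1→D] = [55, 50, 41, 28]
r4 m[φ1→R] = [1268, 1366, 866, 1754]
r4 m[φ2→D] = [3, 2, 3, 2]
r4 m[φ3→R] = [1, 2, 2, 3]
r4 m[φ4→B] = [2, 1, 9, 1]
r4 m[B→φ0] = [2, 1, 9, 1]
r4 m[B→φ4] = [1489, 1635, 1079, 1051]
r4 m[D→φ0] = [165, 100, 123, 56]
r4 m[D→φ1] = [183, 188, 165, 200]
r4 m[D→φ2] = [3355, 4700, 2255, 2800]
r4 m[R→φ1] = [1, 2, 2, 3]
r4 m[R→φ3] = [1268, 1366, 866, 1754]
r5 m[φ0→B] = [3140, 3426, 2212, 2216]
r5 m[φ0→D] = [61, 94, 55, 100]
r5 m[φ1→D] = [55, 50, 41, 28]
r5 m[φ1→R] = [4049, 4051, 2146, 5129]
r5 m[φ2→D] = [3, 2, 3, 2]
r5 m[φ3→R] = [1, 2, 2, 3]
r5 m[φ4→B] = [2, 1, 9, 1]
r5 m[B→φ0] = [2, 1, 9, 1]
r5 m[B→φ4] = [1489, 1635, 1079, 1051]
r5 m[D→φ0] = [165, 100, 123, 56]
r5 m[D→φ1] = [183, 188, 165, 200]
r5 m[D→φ2] = [3355, 4700, 2255, 2800]
r5 m[R→φ1] = [1, 2, 2, 3]
r5 m[R→φ3] = [1268, 1366, 866, 1754]
r6 m[φ0→B] = [3140, 3426, 2212, 2216]
r6 m[φ0→D] = [61, 94, 55, 100]
r6 m[φ1→D] = [55, 50, 41, 28]
r6 m[φ1→R] = [4049, 4051, 2146, 5129]
r6 m[φ2→D] = [3, 2, 3, 2]
r6 m[φ3→R] = [1, 2, 2, 3]
r6 m[φ4→B] = [2, 1, 9, 1]
r6 m[B→φ0] = [2, 1, 9, 1]
r6 m[B→φ4] = [3140, 3426, 2212, 2216]
r6 m[D→φ0] = [165, 100, 123, 56]
r6 m[D→φ1] = [183, 188, 165, 200]
r6 m[D→φ2] = [3355, 4700, 2255, 2800]
r6 m[R→φ1] = [1, 2, 2, 3]
r6 m[R→φ3] = [4049, 4051, 2146, 5129]
r7 m[φ0→B] = [3140, 3426, 2212, 2216]
r7 m[φ0→D] = [61, 94, 55, 100]
r7 m[φ1→D] = [55, 50, 41, 28]
r7 m[φ1→R] = [4049, 4051, 2146, 5129]
r7 m[φ2→D] = [3, 2, 3, 2]
r7 m[φ3→R] = [1, 2, 2, 3]
r7 m[φ4→B] = [2, 1, 9, 1]
r7 m[B→φ0] = [2, 1, 9, 1]
r7 m[B→φ4] = [3140, 3426, 2212, 2216]
r7 m[D→φ0] = [165, 100, 123, 56]
r7 m[D→φ1] = [183, 188, 165, 200]
r7 m[D→φ2] = [3355, 4700, 2255, 2800]
r7 m[R→φ1] = [1, 2, 2, 3]
r7 m[R→φ3] = [4049, 4051, 2146, 5129]
fixed point reached at round 7
b[B] = ⊗ incoming = [6280, 3426, 19908, 2216]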